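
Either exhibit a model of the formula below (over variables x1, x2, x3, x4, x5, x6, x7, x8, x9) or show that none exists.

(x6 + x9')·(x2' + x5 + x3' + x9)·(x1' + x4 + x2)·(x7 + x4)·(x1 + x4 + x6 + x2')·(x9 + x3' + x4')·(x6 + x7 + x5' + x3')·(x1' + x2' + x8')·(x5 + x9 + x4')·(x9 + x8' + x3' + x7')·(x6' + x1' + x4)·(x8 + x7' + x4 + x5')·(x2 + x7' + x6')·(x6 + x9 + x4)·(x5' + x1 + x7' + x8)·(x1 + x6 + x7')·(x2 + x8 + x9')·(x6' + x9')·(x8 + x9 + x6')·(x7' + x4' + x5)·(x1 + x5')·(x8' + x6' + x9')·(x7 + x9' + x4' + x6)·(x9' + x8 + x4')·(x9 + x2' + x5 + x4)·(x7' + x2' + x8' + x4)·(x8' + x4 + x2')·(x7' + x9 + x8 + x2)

Branch on x6: set x6 = 0.
The clause (x9') is unit, so x9 = 0.
The clause (x4) is unit, so x4 = 1.
The clause (x3') is unit, so x3 = 0.
The clause (x5) is unit, so x5 = 1.
The clause (x1) is unit, so x1 = 1.
Branch on x2: set x2 = 1.
The clause (x8') is unit, so x8 = 0.
Every clause is now satisfied; x7 is unconstrained.

x1: 1, x2: 1, x3: 0, x4: 1, x5: 1, x6: 0, x7: 0, x8: 0, x9: 0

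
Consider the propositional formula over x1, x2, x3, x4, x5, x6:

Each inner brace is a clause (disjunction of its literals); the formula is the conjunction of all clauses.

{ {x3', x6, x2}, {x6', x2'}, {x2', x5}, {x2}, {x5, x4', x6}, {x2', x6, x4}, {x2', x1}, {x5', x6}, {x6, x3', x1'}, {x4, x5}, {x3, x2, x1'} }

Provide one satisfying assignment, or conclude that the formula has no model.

(x2) alone gives x2 = 1.
(x6') alone gives x6 = 0.
(x5) alone gives x5 = 1.
But (x5') is also a unit clause — contradiction.

UNSATISFIABLE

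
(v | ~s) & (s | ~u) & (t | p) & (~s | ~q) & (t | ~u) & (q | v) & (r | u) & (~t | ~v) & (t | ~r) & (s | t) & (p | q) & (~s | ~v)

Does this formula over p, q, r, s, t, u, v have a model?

Try v = 0.
Unit clause (~s) forces s = 0.
Unit clause (~u) forces u = 0.
Unit clause (q) forces q = 1.
Unit clause (r) forces r = 1.
Unit clause (t) forces t = 1.
All clauses hold; p can take either value.
A satisfying assignment: p=0; q=1; r=1; s=0; t=1; u=0; v=0.

Satisfiable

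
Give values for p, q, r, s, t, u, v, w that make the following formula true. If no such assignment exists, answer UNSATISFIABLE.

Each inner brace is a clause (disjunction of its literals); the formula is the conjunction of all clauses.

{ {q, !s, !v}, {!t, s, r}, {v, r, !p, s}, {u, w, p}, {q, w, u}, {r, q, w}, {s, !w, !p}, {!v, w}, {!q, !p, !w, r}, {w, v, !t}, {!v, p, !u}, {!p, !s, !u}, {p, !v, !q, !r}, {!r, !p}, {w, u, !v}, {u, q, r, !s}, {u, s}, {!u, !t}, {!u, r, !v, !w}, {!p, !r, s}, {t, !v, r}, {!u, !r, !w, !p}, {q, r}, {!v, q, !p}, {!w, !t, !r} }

p ↦ false, q ↦ false, r ↦ true, s ↦ false, t ↦ false, u ↦ true, v ↦ false, w ↦ false

Suppose v = false.
Suppose w = false.
(!t) alone gives t = false.
Suppose u = true.
Suppose r = true.
(!p) alone gives p = false.
No clause remains; q, s are free.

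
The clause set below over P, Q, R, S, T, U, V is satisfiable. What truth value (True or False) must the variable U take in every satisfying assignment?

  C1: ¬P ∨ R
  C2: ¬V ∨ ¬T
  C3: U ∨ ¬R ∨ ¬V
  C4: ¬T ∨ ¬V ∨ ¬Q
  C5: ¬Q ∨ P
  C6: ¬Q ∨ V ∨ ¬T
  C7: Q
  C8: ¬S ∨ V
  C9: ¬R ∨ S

True

Suppose U = False.
From the singleton clause (Q), Q = True.
From the singleton clause (P), P = True.
From the singleton clause (R), R = True.
From the singleton clause (¬V), V = False.
From the singleton clause (¬T), T = False.
From the singleton clause (¬S), S = False.
That conflicts with the unit clause (S).
So every satisfying assignment has U = True.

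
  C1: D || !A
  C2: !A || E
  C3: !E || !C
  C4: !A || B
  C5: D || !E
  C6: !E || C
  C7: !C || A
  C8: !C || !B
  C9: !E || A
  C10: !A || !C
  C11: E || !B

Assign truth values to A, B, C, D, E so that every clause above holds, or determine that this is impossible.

A ↦ false,  B ↦ false,  C ↦ false,  D ↦ false,  E ↦ false

Case D = false:
The clause (!A) is unit, so A = false.
The clause (!E) is unit, so E = false.
The clause (!C) is unit, so C = false.
The clause (!B) is unit, so B = false.
All clauses are satisfied.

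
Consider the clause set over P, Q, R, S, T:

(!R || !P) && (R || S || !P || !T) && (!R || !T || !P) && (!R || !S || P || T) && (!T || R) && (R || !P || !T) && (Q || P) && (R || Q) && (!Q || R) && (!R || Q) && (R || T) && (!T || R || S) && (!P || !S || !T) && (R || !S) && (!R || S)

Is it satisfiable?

Satisfiable

Suppose R = true.
From the singleton clause (!P), P = false.
From the singleton clause (Q), Q = true.
From the singleton clause (S), S = true.
From the singleton clause (T), T = true.
Every clause now holds.
A satisfying assignment: P=false, Q=true, R=true, S=true, T=true.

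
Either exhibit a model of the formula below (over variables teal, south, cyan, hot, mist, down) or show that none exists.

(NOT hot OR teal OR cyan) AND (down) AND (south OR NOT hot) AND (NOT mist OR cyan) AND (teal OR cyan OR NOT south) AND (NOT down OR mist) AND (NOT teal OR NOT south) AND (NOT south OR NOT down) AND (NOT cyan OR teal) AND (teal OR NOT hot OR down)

teal: true, south: false, cyan: true, hot: false, mist: true, down: true

Unit clause (down) forces down = true.
Unit clause (mist) forces mist = true.
Unit clause (cyan) forces cyan = true.
Unit clause (NOT south) forces south = false.
Unit clause (NOT hot) forces hot = false.
Unit clause (teal) forces teal = true.
This assignment satisfies each clause.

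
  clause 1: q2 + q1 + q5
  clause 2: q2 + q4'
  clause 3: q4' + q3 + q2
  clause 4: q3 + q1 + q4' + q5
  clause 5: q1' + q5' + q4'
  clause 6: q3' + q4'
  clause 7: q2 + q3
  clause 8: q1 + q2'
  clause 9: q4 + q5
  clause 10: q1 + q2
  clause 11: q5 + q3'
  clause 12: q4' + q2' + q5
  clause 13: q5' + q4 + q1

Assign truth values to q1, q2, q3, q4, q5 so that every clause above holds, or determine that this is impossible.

q1 ↦ 1; q2 ↦ 1; q3 ↦ 1; q4 ↦ 0; q5 ↦ 1

Suppose q2 = 1.
Unit clause (q1) forces q1 = 1.
Suppose q5 = 1.
Unit clause (q4') forces q4 = 0.
Every clause is now satisfied; q3 is unconstrained.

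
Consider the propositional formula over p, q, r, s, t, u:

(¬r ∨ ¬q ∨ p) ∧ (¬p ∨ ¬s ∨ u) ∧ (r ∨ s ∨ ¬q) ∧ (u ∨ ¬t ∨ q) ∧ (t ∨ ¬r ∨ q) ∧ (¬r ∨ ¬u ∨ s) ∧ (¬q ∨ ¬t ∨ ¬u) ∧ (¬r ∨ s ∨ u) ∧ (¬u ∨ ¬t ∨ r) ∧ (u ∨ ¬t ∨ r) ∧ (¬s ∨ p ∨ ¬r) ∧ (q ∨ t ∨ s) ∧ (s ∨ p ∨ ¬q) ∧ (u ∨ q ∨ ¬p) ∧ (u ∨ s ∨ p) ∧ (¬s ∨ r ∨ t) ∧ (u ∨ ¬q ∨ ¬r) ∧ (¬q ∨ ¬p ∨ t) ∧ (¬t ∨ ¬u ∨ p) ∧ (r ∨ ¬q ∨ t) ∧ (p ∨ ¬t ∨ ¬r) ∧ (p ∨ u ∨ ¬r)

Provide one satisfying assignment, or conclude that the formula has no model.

p ↦ True,  q ↦ False,  r ↦ True,  s ↦ True,  t ↦ True,  u ↦ True

Try r = True.
Try q = False.
(t) alone gives t = True.
(u) alone gives u = True.
(s) alone gives s = True.
(p) alone gives p = True.
This assignment satisfies each clause.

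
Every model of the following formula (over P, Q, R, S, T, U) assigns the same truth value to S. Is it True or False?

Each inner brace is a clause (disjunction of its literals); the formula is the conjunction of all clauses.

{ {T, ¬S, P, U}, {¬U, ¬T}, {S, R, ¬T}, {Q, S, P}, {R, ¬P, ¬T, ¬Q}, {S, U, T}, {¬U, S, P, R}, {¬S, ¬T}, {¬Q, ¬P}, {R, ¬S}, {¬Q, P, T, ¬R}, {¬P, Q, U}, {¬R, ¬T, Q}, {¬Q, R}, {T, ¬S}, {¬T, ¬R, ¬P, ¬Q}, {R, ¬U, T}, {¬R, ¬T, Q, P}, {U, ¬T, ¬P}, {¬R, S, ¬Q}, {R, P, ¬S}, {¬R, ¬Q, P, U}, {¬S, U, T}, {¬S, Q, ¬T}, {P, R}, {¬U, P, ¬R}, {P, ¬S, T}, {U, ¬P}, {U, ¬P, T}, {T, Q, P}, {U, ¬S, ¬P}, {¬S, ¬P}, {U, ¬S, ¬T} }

False

Suppose S = True.
From the singleton clause (¬T), T = False.
Now (T) is unsatisfied and unit — conflict.
So every satisfying assignment has S = False.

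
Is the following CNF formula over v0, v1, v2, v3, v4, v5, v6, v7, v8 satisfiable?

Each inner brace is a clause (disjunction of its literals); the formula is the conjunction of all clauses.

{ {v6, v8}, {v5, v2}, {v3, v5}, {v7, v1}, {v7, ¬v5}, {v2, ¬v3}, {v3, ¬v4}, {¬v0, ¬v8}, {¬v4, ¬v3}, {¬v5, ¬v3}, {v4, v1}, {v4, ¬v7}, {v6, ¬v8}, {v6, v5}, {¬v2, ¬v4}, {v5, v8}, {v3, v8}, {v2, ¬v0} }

Yes

Try v6 = True.
Try v5 = False.
The clause (v2) is unit, so v2 = True.
The clause (v3) is unit, so v3 = True.
The clause (¬v4) is unit, so v4 = False.
The clause (v1) is unit, so v1 = True.
The clause (¬v7) is unit, so v7 = False.
The clause (v8) is unit, so v8 = True.
The clause (¬v0) is unit, so v0 = False.
This assignment satisfies each clause.
A satisfying assignment: v0: False; v1: True; v2: True; v3: True; v4: False; v5: False; v6: True; v7: False; v8: True.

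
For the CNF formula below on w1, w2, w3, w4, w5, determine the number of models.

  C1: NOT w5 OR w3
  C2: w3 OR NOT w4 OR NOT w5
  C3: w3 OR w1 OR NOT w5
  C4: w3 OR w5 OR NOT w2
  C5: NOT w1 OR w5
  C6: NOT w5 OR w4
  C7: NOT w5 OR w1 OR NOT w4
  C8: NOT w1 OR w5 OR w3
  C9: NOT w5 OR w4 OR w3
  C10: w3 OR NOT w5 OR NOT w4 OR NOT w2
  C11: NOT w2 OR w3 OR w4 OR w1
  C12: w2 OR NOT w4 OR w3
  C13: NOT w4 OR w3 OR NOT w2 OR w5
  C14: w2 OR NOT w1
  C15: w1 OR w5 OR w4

There are 2^5 = 32 truth assignments over (w1, w2, w3, w4, w5).
Split on w3. With w3 = true, the clauses containing w3 are satisfied and NOT w3 drops from the rest; 3 of the 2^4 = 16 assignments to the other variables satisfy what remains.
With w3 = false, by the same count on the reduced clause set, 0 assignments work.
(One model: w1=F, w2=F, w3=T, w4=T, w5=F.)
Total: 3 + 0 = 3.

3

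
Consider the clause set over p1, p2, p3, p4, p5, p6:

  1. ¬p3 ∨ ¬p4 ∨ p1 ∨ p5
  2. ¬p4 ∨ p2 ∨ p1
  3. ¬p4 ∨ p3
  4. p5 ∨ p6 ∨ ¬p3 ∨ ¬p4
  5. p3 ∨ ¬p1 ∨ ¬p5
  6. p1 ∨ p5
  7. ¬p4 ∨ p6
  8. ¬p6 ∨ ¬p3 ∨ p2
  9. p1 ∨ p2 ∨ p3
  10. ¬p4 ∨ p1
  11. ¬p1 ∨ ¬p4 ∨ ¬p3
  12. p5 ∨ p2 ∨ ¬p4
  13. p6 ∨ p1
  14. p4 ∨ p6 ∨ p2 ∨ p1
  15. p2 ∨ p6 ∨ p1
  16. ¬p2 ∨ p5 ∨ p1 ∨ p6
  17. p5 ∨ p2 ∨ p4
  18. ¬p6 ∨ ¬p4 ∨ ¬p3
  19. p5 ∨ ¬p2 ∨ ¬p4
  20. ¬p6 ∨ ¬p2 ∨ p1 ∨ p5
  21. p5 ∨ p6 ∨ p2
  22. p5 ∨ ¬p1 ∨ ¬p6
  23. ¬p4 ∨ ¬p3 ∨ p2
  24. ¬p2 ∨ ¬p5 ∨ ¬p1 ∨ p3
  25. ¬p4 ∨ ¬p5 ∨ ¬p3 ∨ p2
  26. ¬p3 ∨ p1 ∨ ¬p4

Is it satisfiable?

Yes, satisfiable

Branch on p4: set p4 = False.
Branch on p1: set p1 = True.
Branch on p3: set p3 = True.
Branch on p6: set p6 = False.
Branch on p5: set p5 = True.
All clauses hold; p2 can take either value.
A satisfying assignment: p1=True,  p2=True,  p3=True,  p4=False,  p5=True,  p6=False.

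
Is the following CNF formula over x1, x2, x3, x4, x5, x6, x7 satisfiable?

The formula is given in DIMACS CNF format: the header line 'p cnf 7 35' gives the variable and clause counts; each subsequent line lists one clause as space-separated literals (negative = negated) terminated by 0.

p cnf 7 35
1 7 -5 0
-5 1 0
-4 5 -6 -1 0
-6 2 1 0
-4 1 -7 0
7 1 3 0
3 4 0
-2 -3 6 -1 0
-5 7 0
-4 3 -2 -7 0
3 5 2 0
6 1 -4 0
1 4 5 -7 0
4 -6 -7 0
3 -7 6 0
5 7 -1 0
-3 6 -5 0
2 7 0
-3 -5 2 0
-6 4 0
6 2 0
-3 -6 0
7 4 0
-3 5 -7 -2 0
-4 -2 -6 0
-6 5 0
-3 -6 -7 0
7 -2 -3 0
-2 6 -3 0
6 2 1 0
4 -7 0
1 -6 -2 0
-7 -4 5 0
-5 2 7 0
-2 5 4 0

Try x5 = True.
The clause (x1) is unit, so x1 = True.
The clause (x7) is unit, so x7 = True.
The clause (x4) is unit, so x4 = True.
Try x3 = False.
The clause (¬x2) is unit, so x2 = False.
The clause (x6) is unit, so x6 = True.
This assignment satisfies each clause.
A satisfying assignment: x1: True,  x2: False,  x3: False,  x4: True,  x5: True,  x6: True,  x7: True.

Yes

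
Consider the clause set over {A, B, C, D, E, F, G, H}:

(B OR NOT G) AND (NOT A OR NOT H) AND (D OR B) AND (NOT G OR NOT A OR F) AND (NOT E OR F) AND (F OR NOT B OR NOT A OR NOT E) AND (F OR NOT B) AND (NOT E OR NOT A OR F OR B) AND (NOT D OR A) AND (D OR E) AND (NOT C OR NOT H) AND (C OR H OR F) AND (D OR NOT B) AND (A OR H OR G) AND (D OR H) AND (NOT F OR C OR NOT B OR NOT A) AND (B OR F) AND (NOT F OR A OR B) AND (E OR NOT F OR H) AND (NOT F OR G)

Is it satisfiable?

Case B = true:
Unit clause (F) forces F = true.
Unit clause (D) forces D = true.
Unit clause (A) forces A = true.
Unit clause (NOT H) forces H = false.
Unit clause (C) forces C = true.
Unit clause (E) forces E = true.
Unit clause (G) forces G = true.
All clauses are satisfied.
A satisfying assignment: A ↦ true, B ↦ true, C ↦ true, D ↦ true, E ↦ true, F ↦ true, G ↦ true, H ↦ false.

Yes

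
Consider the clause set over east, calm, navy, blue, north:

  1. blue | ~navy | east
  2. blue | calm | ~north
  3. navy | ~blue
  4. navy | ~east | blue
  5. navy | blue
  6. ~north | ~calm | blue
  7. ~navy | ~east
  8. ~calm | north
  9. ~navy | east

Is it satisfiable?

No

Try navy = 1.
From the singleton clause (~east), east = 0.
That conflicts with the unit clause (east).
Backtrack on navy: now try navy = 0.
From the singleton clause (~blue), blue = 0.
That conflicts with the unit clause (blue).
Neither navy = 1 nor navy = 0 works.
No assignment satisfies every clause.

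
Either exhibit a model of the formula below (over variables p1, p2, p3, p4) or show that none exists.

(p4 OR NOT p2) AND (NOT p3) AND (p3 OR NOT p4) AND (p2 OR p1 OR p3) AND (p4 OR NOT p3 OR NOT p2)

p1=true,  p2=false,  p3=false,  p4=false

The clause (NOT p3) is unit, so p3 = false.
The clause (NOT p4) is unit, so p4 = false.
The clause (NOT p2) is unit, so p2 = false.
The clause (p1) is unit, so p1 = true.
All clauses are satisfied.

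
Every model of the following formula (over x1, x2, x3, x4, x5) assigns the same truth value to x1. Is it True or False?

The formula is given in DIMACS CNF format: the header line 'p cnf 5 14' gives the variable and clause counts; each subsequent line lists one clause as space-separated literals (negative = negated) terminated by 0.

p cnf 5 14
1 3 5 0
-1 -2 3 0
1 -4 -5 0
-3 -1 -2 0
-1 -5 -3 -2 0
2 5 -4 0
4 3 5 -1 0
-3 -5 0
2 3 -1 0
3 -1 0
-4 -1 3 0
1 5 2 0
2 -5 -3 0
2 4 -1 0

False

Suppose x1 = True.
From the singleton clause (x3), x3 = True.
From the singleton clause (¬x2), x2 = False.
From the singleton clause (¬x5), x5 = False.
From the singleton clause (¬x4), x4 = False.
That conflicts with the unit clause (x4).
So every satisfying assignment has x1 = False.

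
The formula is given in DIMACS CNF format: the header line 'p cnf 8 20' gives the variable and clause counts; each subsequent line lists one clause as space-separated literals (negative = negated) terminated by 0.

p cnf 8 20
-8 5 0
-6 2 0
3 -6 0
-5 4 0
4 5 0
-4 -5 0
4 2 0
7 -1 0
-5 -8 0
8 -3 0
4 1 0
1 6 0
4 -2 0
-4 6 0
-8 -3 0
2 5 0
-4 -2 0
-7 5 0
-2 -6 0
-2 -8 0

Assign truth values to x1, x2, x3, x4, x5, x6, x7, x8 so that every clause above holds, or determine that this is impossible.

UNSATISFIABLE

Case x8 = False:
The clause (¬x3) is unit, so x3 = False.
The clause (¬x6) is unit, so x6 = False.
The clause (x1) is unit, so x1 = True.
The clause (x7) is unit, so x7 = True.
The clause (¬x4) is unit, so x4 = False.
The clause (¬x5) is unit, so x5 = False.
That conflicts with the unit clause (x5).
So x8 must be the other value — set x8 = True.
The clause (x5) is unit, so x5 = True.
That conflicts with the unit clause (¬x5).
Both values of x8 lead to a conflict.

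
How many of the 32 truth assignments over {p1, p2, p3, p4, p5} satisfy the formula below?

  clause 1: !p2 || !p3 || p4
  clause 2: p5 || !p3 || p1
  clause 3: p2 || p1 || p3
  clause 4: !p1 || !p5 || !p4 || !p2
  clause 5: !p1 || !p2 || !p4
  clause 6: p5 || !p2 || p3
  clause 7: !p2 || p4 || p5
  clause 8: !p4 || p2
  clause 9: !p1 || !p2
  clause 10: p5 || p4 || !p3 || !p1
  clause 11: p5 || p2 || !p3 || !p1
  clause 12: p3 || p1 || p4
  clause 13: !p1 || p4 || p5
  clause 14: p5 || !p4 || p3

5

There are 2^5 = 32 truth assignments over (p1, p2, p3, p4, p5).
Split on p3. With p3 = true, the clauses containing p3 are satisfied and !p3 drops from the rest; 3 of the 2^4 = 16 assignments to the other variables satisfy what remains.
With p3 = false, by the same count on the reduced clause set, 2 assignments work.
(One model: p1=F, p2=F, p3=T, p4=F, p5=T.)
Total: 3 + 2 = 5.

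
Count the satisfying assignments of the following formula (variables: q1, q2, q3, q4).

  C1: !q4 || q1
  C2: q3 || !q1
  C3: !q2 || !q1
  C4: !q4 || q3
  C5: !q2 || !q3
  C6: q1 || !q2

4

There are 2^4 = 16 truth assignments over (q1, q2, q3, q4).
Split on q1. With q1 = true, the clauses containing q1 are satisfied and !q1 drops from the rest; 2 of the 2^3 = 8 assignments to the other variables satisfy what remains.
With q1 = false, by the same count on the reduced clause set, 2 assignments work.
(One model: q1=F, q2=F, q3=F, q4=F.)
Total: 2 + 2 = 4.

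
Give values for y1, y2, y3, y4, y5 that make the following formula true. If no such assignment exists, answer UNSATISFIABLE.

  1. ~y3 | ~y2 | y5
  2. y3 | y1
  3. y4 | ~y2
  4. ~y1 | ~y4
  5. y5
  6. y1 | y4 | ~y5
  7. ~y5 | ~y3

y1 ↦ 1; y2 ↦ 0; y3 ↦ 0; y4 ↦ 0; y5 ↦ 1

(y5) alone gives y5 = 1.
(~y3) alone gives y3 = 0.
(y1) alone gives y1 = 1.
(~y4) alone gives y4 = 0.
(~y2) alone gives y2 = 0.
This assignment satisfies each clause.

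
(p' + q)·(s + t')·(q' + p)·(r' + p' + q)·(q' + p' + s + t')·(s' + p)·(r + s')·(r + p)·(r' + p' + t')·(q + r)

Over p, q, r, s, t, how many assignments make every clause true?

There are 2^5 = 32 truth assignments over (p, q, r, s, t).
Split on s. With s = 1, the clauses containing s are satisfied and s' drops from the rest; 1 of the 2^4 = 16 assignments to the other variables satisfy what remains.
With s = 0, by the same count on the reduced clause set, 3 assignments work.
(One model: p=F, q=F, r=T, s=F, t=F.)
Total: 1 + 3 = 4.

4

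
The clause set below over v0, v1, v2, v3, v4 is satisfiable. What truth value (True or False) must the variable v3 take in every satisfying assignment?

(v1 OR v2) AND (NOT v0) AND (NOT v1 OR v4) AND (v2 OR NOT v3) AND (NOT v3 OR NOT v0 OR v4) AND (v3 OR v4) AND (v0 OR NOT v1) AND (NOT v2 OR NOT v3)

Suppose v3 = true.
The clause (NOT v0) is unit, so v0 = false.
The clause (v2) is unit, so v2 = true.
Now (NOT v2) is unsatisfied and unit — conflict.
So every satisfying assignment has v3 = False.

False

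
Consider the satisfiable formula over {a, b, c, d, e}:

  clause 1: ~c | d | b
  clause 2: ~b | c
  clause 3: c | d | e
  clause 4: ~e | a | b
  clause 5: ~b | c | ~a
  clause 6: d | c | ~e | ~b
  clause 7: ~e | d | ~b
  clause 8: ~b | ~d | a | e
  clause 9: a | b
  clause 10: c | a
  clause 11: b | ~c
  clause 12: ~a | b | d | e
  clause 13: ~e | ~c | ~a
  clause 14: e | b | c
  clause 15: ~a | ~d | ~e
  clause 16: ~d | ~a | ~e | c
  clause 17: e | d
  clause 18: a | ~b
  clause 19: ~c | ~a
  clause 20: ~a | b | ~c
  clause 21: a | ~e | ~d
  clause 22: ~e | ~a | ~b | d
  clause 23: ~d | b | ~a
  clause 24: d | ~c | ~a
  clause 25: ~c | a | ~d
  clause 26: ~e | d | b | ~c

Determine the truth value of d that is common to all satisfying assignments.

False

Suppose d = 1.
Try b = 0.
From the singleton clause (a), a = 1.
But (~a) is also a unit clause — contradiction.
That branch fails; take b = 1 instead.
From the singleton clause (c), c = 1.
From the singleton clause (a), a = 1.
But (~a) is also a unit clause — contradiction.
Neither b = 1 nor b = 0 works.
So every satisfying assignment has d = False.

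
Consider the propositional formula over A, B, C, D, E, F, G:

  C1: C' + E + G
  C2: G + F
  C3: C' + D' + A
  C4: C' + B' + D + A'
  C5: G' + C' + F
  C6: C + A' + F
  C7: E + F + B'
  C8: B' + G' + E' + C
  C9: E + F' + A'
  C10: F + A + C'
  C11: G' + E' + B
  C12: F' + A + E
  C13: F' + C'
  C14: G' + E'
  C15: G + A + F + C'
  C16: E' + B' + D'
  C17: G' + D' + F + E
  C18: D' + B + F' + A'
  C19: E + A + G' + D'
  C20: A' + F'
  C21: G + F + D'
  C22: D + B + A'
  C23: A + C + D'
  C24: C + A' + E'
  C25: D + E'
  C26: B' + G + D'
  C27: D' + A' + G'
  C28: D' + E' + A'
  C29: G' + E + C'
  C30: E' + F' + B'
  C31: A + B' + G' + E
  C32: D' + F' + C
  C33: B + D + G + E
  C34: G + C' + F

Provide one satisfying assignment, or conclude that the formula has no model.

A ↦ 0, B ↦ 0, C ↦ 0, D ↦ 0, E ↦ 0, F ↦ 0, G ↦ 1

Suppose G = 1.
Unit clause (E') forces E = 0.
Unit clause (C') forces C = 0.
Suppose A = 0.
Unit clause (F') forces F = 0.
Unit clause (B') forces B = 0.
Unit clause (D') forces D = 0.
Every clause now holds.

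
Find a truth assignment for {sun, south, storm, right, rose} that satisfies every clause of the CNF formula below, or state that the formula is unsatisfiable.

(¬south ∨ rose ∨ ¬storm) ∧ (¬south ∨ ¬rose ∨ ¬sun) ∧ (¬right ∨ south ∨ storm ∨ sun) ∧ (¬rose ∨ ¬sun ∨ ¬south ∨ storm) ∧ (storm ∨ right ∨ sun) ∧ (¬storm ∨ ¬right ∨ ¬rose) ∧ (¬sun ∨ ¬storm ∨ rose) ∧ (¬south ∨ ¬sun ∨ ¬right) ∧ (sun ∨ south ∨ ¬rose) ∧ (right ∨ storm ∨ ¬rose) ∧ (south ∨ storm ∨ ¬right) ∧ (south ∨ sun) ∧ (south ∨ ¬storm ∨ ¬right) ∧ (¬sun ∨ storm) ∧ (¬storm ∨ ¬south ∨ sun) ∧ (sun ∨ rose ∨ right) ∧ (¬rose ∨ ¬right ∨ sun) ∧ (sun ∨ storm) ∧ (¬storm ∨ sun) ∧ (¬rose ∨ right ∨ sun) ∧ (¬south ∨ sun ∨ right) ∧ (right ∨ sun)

Branch on south: set south = False.
From the singleton clause (sun), sun = True.
From the singleton clause (storm), storm = True.
From the singleton clause (rose), rose = True.
From the singleton clause (¬right), right = False.
All clauses are satisfied.

sun ↦ True,  south ↦ False,  storm ↦ True,  right ↦ False,  rose ↦ True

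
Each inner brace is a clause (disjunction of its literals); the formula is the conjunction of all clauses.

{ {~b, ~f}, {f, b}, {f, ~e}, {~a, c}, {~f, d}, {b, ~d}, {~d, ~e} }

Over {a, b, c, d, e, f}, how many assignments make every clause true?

6

There are 2^6 = 64 truth assignments over (a, b, c, d, e, f).
Split on a. With a = 1, the clauses containing a are satisfied and ~a drops from the rest; 2 of the 2^5 = 32 assignments to the other variables satisfy what remains.
With a = 0, by the same count on the reduced clause set, 4 assignments work.
(One model: a=F, b=T, c=F, d=F, e=F, f=F.)
Total: 2 + 4 = 6.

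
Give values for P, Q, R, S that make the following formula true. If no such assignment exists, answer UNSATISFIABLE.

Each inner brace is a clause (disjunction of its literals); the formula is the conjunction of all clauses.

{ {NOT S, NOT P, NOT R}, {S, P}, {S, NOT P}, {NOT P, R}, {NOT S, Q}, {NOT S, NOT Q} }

UNSATISFIABLE

Suppose S = true.
Unit clause (Q) forces Q = true.
But (NOT Q) is also a unit clause — contradiction.
Backtrack on S: now try S = false.
Unit clause (P) forces P = true.
But (NOT P) is also a unit clause — contradiction.
Either choice for S ends in contradiction.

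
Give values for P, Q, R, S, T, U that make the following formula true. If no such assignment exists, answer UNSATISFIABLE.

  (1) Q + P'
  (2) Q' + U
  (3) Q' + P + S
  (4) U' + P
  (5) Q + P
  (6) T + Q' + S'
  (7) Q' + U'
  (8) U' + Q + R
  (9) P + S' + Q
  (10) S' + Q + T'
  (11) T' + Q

Try Q = 1.
The clause (U) is unit, so U = 1.
But (U') is also a unit clause — contradiction.
Undo Q and try Q = 0.
The clause (P') is unit, so P = 0.
But (P) is also a unit clause — contradiction.
Either choice for Q ends in contradiction.

UNSATISFIABLE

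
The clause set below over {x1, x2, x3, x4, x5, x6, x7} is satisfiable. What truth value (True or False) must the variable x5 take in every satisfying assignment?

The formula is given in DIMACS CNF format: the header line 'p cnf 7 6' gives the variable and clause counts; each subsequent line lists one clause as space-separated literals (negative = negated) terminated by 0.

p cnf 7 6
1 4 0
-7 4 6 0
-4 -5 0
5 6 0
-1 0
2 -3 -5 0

False

Suppose x5 = True.
(¬x4) alone gives x4 = False.
(x1) alone gives x1 = True.
That conflicts with the unit clause (¬x1).
So every satisfying assignment has x5 = False.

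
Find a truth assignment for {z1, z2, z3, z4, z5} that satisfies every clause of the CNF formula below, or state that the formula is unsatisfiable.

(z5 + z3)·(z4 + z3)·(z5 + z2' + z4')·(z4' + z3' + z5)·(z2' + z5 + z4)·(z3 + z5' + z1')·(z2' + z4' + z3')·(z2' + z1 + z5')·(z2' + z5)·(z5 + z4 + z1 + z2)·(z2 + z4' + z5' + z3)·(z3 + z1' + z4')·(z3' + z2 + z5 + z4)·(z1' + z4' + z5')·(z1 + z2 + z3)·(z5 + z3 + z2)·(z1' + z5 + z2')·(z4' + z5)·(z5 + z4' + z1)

z1=0, z2=0, z3=1, z4=1, z5=1

Suppose z5 = 1.
Suppose z4 = 1.
(z1') alone gives z1 = 0.
(z2') alone gives z2 = 0.
(z3) alone gives z3 = 1.
All clauses are satisfied.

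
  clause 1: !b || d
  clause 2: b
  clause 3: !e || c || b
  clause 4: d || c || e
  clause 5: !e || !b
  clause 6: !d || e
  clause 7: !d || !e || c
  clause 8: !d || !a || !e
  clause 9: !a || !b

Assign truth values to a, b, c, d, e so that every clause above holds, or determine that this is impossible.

The clause (b) is unit, so b = true.
The clause (d) is unit, so d = true.
The clause (!e) is unit, so e = false.
Now (e) is unsatisfied and unit — conflict.

UNSATISFIABLE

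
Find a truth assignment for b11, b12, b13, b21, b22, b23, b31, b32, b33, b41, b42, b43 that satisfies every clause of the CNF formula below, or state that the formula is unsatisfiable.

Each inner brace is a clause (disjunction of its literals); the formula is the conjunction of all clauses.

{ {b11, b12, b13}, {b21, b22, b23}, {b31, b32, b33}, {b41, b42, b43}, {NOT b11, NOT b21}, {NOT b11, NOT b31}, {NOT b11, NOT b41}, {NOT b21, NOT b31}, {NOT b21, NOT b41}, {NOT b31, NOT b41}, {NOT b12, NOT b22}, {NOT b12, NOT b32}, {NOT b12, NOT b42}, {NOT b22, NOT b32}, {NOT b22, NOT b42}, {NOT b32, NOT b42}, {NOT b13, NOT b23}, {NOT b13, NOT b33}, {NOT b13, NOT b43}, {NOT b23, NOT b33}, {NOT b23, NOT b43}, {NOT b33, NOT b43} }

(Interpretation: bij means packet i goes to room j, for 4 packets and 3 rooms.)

Try b11 = false.
Try b12 = true.
The clause (NOT b22) is unit, so b22 = false.
The clause (NOT b32) is unit, so b32 = false.
The clause (NOT b42) is unit, so b42 = false.
Try b21 = true.
The clause (NOT b31) is unit, so b31 = false.
The clause (b33) is unit, so b33 = true.
The clause (NOT b41) is unit, so b41 = false.
The clause (b43) is unit, so b43 = true.
Now (NOT b43) is unsatisfied and unit — conflict.
So b21 must be the other value — set b21 = false.
The clause (b23) is unit, so b23 = true.
The clause (NOT b13) is unit, so b13 = false.
The clause (NOT b33) is unit, so b33 = false.
The clause (b31) is unit, so b31 = true.
The clause (NOT b41) is unit, so b41 = false.
The clause (b43) is unit, so b43 = true.
Now (NOT b43) is unsatisfied and unit — conflict.
Neither b21 = true nor b21 = false works.
So b12 must be the other value — set b12 = false.
The clause (b13) is unit, so b13 = true.
The clause (NOT b23) is unit, so b23 = false.
The clause (NOT b33) is unit, so b33 = false.
The clause (NOT b43) is unit, so b43 = false.
Try b21 = true.
The clause (NOT b31) is unit, so b31 = false.
The clause (b32) is unit, so b32 = true.
The clause (NOT b41) is unit, so b41 = false.
The clause (b42) is unit, so b42 = true.
Now (NOT b42) is unsatisfied and unit — conflict.
So b21 must be the other value — set b21 = false.
The clause (b22) is unit, so b22 = true.
The clause (NOT b32) is unit, so b32 = false.
The clause (b31) is unit, so b31 = true.
The clause (NOT b41) is unit, so b41 = false.
The clause (b42) is unit, so b42 = true.
Now (NOT b42) is unsatisfied and unit — conflict.
Neither b21 = true nor b21 = false works.
Neither b12 = true nor b12 = false works.
So b11 must be the other value — set b11 = true.
The clause (NOT b21) is unit, so b21 = false.
The clause (NOT b31) is unit, so b31 = false.
The clause (NOT b41) is unit, so b41 = false.
Try b22 = true.
The clause (NOT b12) is unit, so b12 = false.
The clause (NOT b32) is unit, so b32 = false.
The clause (b33) is unit, so b33 = true.
The clause (NOT b42) is unit, so b42 = false.
The clause (b43) is unit, so b43 = true.
Now (NOT b43) is unsatisfied and unit — conflict.
So b22 must be the other value — set b22 = false.
The clause (b23) is unit, so b23 = true.
The clause (NOT b13) is unit, so b13 = false.
The clause (NOT b33) is unit, so b33 = false.
The clause (b32) is unit, so b32 = true.
The clause (NOT b12) is unit, so b12 = false.
The clause (NOT b42) is unit, so b42 = false.
The clause (b43) is unit, so b43 = true.
Now (NOT b43) is unsatisfied and unit — conflict.
Neither b22 = true nor b22 = false works.
Neither b11 = true nor b11 = false works.

UNSATISFIABLE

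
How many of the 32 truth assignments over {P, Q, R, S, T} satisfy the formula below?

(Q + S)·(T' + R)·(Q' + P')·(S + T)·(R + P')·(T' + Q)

There are 2^5 = 32 truth assignments over (P, Q, R, S, T).
Split on S. With S = 1, the clauses containing S are satisfied and S' drops from the rest; 6 of the 2^4 = 16 assignments to the other variables satisfy what remains.
With S = 0, by the same count on the reduced clause set, 1 assignment works.
Total: 6 + 1 = 7.

7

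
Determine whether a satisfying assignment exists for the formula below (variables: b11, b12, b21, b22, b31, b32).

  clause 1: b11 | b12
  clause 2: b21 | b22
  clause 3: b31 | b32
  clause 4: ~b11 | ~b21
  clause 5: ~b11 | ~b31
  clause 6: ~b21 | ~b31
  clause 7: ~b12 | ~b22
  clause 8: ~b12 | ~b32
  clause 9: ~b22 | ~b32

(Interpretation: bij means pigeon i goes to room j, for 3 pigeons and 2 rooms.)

No, unsatisfiable

Suppose b11 = 1.
Unit clause (~b21) forces b21 = 0.
Unit clause (b22) forces b22 = 1.
Unit clause (~b31) forces b31 = 0.
Unit clause (b32) forces b32 = 1.
Now (~b32) is unsatisfied and unit — conflict.
That branch fails; take b11 = 0 instead.
Unit clause (b12) forces b12 = 1.
Unit clause (~b22) forces b22 = 0.
Unit clause (b21) forces b21 = 1.
Unit clause (~b31) forces b31 = 0.
Unit clause (b32) forces b32 = 1.
Now (~b32) is unsatisfied and unit — conflict.
Neither b11 = 1 nor b11 = 0 works.
No assignment satisfies every clause.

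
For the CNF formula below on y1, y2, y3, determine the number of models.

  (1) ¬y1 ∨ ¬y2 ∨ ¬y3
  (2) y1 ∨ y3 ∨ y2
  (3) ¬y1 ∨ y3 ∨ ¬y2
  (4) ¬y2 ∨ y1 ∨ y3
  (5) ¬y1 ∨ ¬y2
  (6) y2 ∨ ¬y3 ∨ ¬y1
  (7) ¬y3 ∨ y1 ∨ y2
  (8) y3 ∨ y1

There are 2^3 = 8 truth assignments over (y1, y2, y3).
Check each against the 8 clauses (columns in the order y1, y2, y3):
  F F F  ✗ fails (y1 ∨ y3 ∨ y2)
  F F T  ✗ fails (¬y3 ∨ y1 ∨ y2)
  F T F  ✗ fails (¬y2 ∨ y1 ∨ y3)
  F T T  ✓ satisfies all
  T F F  ✓ satisfies all
  T F T  ✗ fails (y2 ∨ ¬y3 ∨ ¬y1)
  T T F  ✗ fails (¬y1 ∨ y3 ∨ ¬y2)
  T T T  ✗ fails (¬y1 ∨ ¬y2 ∨ ¬y3)
2 of the 8 rows are models.

2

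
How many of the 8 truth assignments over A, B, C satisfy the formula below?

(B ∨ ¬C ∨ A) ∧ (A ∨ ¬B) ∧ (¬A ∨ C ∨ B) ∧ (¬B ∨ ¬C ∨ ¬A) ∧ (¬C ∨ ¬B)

There are 2^3 = 8 truth assignments over (A, B, C).
Check each against the 5 clauses (columns in the order A, B, C):
  F F F  ✓ satisfies all
  F F T  ✗ fails (B ∨ ¬C ∨ A)
  F T F  ✗ fails (A ∨ ¬B)
  F T T  ✗ fails (A ∨ ¬B)
  T F F  ✗ fails (¬A ∨ C ∨ B)
  T F T  ✓ satisfies all
  T T F  ✓ satisfies all
  T T T  ✗ fails (¬B ∨ ¬C ∨ ¬A)
3 of the 8 rows are models.

3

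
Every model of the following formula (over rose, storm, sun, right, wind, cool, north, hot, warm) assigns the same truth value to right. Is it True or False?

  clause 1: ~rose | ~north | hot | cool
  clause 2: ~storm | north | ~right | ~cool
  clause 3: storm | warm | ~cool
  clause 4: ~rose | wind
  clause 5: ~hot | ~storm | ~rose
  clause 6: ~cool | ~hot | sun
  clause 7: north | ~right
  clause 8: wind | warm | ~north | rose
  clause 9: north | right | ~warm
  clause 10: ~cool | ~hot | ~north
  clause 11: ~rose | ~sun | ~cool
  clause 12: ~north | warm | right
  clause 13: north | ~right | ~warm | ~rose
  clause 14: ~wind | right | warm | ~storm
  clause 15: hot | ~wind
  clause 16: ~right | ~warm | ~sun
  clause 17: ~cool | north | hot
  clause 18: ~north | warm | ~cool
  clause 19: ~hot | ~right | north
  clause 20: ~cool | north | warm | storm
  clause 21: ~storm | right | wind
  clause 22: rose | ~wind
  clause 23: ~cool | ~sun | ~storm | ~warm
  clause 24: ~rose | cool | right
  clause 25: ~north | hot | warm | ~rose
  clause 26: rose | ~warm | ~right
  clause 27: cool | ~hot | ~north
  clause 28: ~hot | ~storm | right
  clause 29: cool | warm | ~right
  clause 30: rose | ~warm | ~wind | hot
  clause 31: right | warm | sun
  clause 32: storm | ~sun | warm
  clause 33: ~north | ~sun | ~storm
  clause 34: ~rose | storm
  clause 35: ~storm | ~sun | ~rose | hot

False

Suppose right = 1.
Unit clause (north) forces north = 1.
Try rose = 0.
Unit clause (~wind) forces wind = 0.
Unit clause (warm) forces warm = 1.
But (~warm) is also a unit clause — contradiction.
That branch fails; take rose = 1 instead.
Unit clause (wind) forces wind = 1.
Unit clause (hot) forces hot = 1.
Unit clause (~storm) forces storm = 0.
But (storm) is also a unit clause — contradiction.
Both values of rose lead to a conflict.
So every satisfying assignment has right = False.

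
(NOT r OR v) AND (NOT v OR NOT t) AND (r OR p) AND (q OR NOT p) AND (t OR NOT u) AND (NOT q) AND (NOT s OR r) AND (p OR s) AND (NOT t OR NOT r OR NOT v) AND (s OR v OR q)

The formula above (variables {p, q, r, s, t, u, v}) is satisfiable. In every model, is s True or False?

True

Suppose s = false.
From the singleton clause (NOT q), q = false.
From the singleton clause (NOT p), p = false.
But (p) is also a unit clause — contradiction.
So every satisfying assignment has s = True.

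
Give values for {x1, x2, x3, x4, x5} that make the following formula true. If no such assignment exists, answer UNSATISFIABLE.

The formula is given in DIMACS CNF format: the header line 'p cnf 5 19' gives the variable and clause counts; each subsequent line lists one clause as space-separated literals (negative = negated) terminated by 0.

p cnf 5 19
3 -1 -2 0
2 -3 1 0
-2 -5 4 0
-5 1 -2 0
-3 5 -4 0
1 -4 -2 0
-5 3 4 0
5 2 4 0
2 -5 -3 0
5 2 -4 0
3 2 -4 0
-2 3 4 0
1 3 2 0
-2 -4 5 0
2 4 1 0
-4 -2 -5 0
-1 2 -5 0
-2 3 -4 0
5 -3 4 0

UNSATISFIABLE

Branch on x3: set x3 = True.
Branch on x2: set x2 = True.
Branch on x5: set x5 = False.
The clause (¬x4) is unit, so x4 = False.
But (x4) is also a unit clause — contradiction.
Backtrack on x5: now try x5 = True.
The clause (x4) is unit, so x4 = True.
But (¬x4) is also a unit clause — contradiction.
Neither x5 = True nor x5 = False works.
Backtrack on x2: now try x2 = False.
The clause (x1) is unit, so x1 = True.
The clause (¬x5) is unit, so x5 = False.
The clause (¬x4) is unit, so x4 = False.
But (x4) is also a unit clause — contradiction.
Neither x2 = True nor x2 = False works.
Backtrack on x3: now try x3 = False.
Branch on x1: set x1 = False.
The clause (x2) is unit, so x2 = True.
The clause (¬x5) is unit, so x5 = False.
The clause (¬x4) is unit, so x4 = False.
But (x4) is also a unit clause — contradiction.
Backtrack on x1: now try x1 = True.
The clause (¬x2) is unit, so x2 = False.
The clause (¬x4) is unit, so x4 = False.
The clause (¬x5) is unit, so x5 = False.
But (x5) is also a unit clause — contradiction.
Neither x1 = True nor x1 = False works.
Neither x3 = True nor x3 = False works.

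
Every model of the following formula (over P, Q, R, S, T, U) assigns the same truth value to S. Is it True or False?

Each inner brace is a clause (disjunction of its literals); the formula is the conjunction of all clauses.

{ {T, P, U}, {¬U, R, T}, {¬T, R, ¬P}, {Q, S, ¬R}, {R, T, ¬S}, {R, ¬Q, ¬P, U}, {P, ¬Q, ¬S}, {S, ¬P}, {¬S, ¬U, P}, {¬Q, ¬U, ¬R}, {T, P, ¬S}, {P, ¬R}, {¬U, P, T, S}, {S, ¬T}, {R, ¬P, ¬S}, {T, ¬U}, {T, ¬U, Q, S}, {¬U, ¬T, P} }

True

Suppose S = False.
Unit clause (¬P) forces P = False.
Unit clause (¬R) forces R = False.
Unit clause (¬T) forces T = False.
Unit clause (U) forces U = True.
Now (¬U) is unsatisfied and unit — conflict.
So every satisfying assignment has S = True.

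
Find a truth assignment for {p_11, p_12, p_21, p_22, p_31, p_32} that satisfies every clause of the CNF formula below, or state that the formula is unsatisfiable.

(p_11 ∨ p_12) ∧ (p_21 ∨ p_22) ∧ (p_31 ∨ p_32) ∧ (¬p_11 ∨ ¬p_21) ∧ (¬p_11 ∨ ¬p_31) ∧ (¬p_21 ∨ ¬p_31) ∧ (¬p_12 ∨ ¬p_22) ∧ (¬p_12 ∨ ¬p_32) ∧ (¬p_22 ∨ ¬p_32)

UNSATISFIABLE

Try p_11 = True.
(¬p_21) alone gives p_21 = False.
(p_22) alone gives p_22 = True.
(¬p_31) alone gives p_31 = False.
(p_32) alone gives p_32 = True.
But (¬p_32) is also a unit clause — contradiction.
So p_11 must be the other value — set p_11 = False.
(p_12) alone gives p_12 = True.
(¬p_22) alone gives p_22 = False.
(p_21) alone gives p_21 = True.
(¬p_31) alone gives p_31 = False.
(p_32) alone gives p_32 = True.
But (¬p_32) is also a unit clause — contradiction.
Either choice for p_11 ends in contradiction.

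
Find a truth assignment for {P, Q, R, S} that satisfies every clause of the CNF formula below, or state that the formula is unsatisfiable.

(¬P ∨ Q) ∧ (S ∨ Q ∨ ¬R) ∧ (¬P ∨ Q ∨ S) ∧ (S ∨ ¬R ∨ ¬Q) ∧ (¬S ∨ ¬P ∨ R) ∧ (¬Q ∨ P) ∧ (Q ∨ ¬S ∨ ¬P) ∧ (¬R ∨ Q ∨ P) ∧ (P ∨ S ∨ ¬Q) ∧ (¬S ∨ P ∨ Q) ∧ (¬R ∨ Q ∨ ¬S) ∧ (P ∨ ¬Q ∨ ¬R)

Case P = True:
(Q) alone gives Q = True.
Case S = False:
(¬R) alone gives R = False.
Every clause now holds.

P=True, Q=True, R=False, S=False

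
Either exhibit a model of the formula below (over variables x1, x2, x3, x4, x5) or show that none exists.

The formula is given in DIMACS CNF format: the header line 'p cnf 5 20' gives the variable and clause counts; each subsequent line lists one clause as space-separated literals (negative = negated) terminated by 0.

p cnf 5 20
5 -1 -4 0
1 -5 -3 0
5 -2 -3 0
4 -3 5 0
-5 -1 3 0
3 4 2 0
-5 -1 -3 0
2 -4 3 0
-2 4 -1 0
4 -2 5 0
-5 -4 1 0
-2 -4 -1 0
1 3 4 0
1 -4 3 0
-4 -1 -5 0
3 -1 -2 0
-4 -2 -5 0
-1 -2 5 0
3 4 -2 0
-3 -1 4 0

Branch on x5: set x5 = False.
Branch on x1: set x1 = False.
Branch on x2: set x2 = False.
Branch on x4: set x4 = True.
The clause (x3) is unit, so x3 = True.
All clauses are satisfied.

x1: False; x2: False; x3: True; x4: True; x5: False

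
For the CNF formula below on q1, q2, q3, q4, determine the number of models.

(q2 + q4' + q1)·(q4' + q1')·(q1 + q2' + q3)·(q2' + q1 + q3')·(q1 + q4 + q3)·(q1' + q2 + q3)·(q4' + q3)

4

There are 2^4 = 16 truth assignments over (q1, q2, q3, q4).
Check each against the 7 clauses (columns in the order q1, q2, q3, q4):
  F F F F  ✗ fails (q1 + q4 + q3)
  F F F T  ✗ fails (q2 + q4' + q1)
  F F T F  ✓ satisfies all
  F F T T  ✗ fails (q2 + q4' + q1)
  F T F F  ✗ fails (q1 + q2' + q3)
  F T F T  ✗ fails (q1 + q2' + q3)
  F T T F  ✗ fails (q2' + q1 + q3')
  F T T T  ✗ fails (q2' + q1 + q3')
  T F F F  ✗ fails (q1' + q2 + q3)
  T F F T  ✗ fails (q4' + q1')
  T F T F  ✓ satisfies all
  T F T T  ✗ fails (q4' + q1')
  T T F F  ✓ satisfies all
  T T F T  ✗ fails (q4' + q1')
  T T T F  ✓ satisfies all
  T T T T  ✗ fails (q4' + q1')
4 of the 16 rows are models.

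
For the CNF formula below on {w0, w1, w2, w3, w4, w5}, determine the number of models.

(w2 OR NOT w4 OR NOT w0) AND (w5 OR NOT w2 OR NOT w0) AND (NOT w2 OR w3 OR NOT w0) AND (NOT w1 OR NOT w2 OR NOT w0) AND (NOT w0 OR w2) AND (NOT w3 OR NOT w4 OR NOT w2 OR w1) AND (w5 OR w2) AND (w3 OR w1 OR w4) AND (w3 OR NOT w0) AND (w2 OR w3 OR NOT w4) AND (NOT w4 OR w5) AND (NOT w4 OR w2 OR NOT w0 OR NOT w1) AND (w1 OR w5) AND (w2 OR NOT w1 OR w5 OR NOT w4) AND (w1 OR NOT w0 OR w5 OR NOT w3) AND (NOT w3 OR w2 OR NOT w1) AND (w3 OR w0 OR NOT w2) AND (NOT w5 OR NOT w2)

There are 2^6 = 64 truth assignments over (w0, w1, w2, w3, w4, w5).
Split on w5. With w5 = true, the clauses containing w5 are satisfied and NOT w5 drops from the rest; 3 of the 2^5 = 32 assignments to the other variables satisfy what remains.
With w5 = false, by the same count on the reduced clause set, 1 assignment works.
(One model: w0=F, w1=F, w2=F, w3=T, w4=F, w5=T.)
Total: 3 + 1 = 4.

4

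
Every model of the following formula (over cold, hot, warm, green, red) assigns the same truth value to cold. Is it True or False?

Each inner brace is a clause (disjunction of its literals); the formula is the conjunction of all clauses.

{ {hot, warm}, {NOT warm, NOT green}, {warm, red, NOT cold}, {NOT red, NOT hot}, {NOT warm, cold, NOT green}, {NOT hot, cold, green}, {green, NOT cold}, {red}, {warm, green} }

False

Suppose cold = true.
Unit clause (green) forces green = true.
Unit clause (NOT warm) forces warm = false.
Unit clause (hot) forces hot = true.
Unit clause (red) forces red = true.
But (NOT red) is also a unit clause — contradiction.
So every satisfying assignment has cold = False.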